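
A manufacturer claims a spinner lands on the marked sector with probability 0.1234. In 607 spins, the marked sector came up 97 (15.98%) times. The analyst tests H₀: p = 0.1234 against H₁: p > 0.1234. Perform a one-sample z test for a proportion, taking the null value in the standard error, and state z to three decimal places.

p̂ = 97/607 = 0.15980.
Standard error under H₀: √(0.1234×0.8766/607) = 0.01335.
z = (0.15980 − 0.1234)/0.01335 = 0.03640/0.01335 = 2.727.
p-value = P(Z > 2.727) ≈ 0.0032.

z = 2.727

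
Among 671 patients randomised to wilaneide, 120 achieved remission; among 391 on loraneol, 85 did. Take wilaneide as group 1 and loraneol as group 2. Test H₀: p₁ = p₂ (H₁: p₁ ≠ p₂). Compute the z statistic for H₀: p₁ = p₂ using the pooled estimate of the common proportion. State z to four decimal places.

p̂₁ = 120/671 ≈ 0.1788376, p̂₂ = 85/391 ≈ 0.2173913.
Pooled p̂ = (120+85)/(671+391) = 205/1062 = 0.1930320.
SE = √(0.155771 × 0.00404786) = 0.0251105.
z = (0.1788376 − 0.2173913)/0.0251105 = -0.0385537/0.0251105 = -1.5354.
Two-sided p-value ≈ 2·Φ(−1.535) = 0.1247.

z = -1.5354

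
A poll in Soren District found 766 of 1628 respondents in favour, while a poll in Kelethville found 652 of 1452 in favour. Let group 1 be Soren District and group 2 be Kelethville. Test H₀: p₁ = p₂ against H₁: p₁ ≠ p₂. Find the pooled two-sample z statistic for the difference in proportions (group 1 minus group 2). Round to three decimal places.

z = 1.194

p̂₁ = 766/1628 = 0.47052, p̂₂ = 652/1452 = 0.44904.
Pooled p̂ = (766+652)/(1628+1452) = 1418/3080 = 0.46039.
SE = √(p̂(1−p̂)(1/n₁+1/n₂)) = √(0.46039·0.53961·0.00130296) = √(0.000323695) = 0.01799.
z = (0.47052 − 0.44904)/0.01799 = 0.02148/0.01799 = 1.194.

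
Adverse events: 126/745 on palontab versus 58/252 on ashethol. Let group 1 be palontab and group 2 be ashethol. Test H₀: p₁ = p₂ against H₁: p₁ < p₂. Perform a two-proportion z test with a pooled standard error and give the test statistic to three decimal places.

p̂₁ = 126/745 = 0.16913, p̂₂ = 58/252 = 0.23016.
Pooled p̂ = (126+58)/(745+252) = 184/997 = 0.18455.
SE = √(0.150494 × 0.00531054) = 0.02827.
z = (0.16913 − 0.23016)/0.02827 = -0.06103/0.02827 = -2.159.

z = -2.159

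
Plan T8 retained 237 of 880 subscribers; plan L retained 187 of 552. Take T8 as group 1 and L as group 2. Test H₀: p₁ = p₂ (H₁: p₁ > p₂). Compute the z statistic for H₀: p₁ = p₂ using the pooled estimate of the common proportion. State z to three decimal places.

p̂₁ = 237/880 ≈ 0.26932, p̂₂ = 187/552 ≈ 0.33877.
Pooled p̂ = (237+187)/(880+552) = 424/1432 = 0.29609.
SE = √(p̂(1−p̂)(1/n₁+1/n₂)) = √(0.29609·0.70391·0.00294796) = √(0.000614415) = 0.02479.
z = (0.26932 − 0.33877)/0.02479 = -0.06945/0.02479 = -2.802.
p-value = P(Z > -2.802) ≈ 0.9975.

z = -2.802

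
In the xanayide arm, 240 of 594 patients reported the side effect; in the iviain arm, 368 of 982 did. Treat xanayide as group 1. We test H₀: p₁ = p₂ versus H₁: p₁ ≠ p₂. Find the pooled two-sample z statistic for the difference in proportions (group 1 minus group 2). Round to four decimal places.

z = 1.1578

p̂₁ = 240/594 ≈ 0.404040, p̂₂ = 368/982 ≈ 0.374745.
Pooled p̂ = (240+368)/(594+982) = 608/1576 = 0.385787.
SE = √(p̂(1−p̂)(1/n₁+1/n₂)) = √(0.385787·0.614213·0.00270183) = √(0.000640213) = 0.025302.
z = (0.404040 − 0.374745)/0.025302 = 0.029295/0.025302 = 1.1578.
Two-sided p-value ≈ 2·Φ(−1.158) = 0.2469.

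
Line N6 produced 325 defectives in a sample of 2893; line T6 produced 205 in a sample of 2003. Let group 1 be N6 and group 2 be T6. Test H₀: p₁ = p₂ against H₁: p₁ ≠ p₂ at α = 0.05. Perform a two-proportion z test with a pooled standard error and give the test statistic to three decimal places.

p̂₁ = 325/2893 = 0.112340, p̂₂ = 205/2003 = 0.102346.
Pooled p̂ = (325+205)/(2893+2003) = 530/4896 = 0.108252.
SE = √(p̂(1−p̂)(1/n₁+1/n₂)) = √(0.108252·0.891748·0.000844913) = √(8.15622e-05) = 0.009031.
z = (0.112340 − 0.102346)/0.009031 = 0.009994/0.009031 = 1.107.
Two-sided p-value ≈ 2·Φ(−1.107) = 0.2685, so at α = 0.05 we fail to reject H₀.

z = 1.107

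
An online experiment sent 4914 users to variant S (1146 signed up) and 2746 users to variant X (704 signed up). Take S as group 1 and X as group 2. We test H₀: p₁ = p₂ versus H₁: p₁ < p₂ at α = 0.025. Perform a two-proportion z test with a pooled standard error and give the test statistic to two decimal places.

z = -2.27

p̂₁ = 1146/4914 = 0.2332, p̂₂ = 704/2746 = 0.2564.
Pooled p̂ = (1146+704)/(4914+2746) = 1850/7660 = 0.2415.
SE = √(0.183185 × 0.000567666) = 0.0102.
z = (0.2332 − 0.2564)/0.0102 = -0.0232/0.0102 = -2.27.
p-value = P(Z < -2.271) ≈ 0.0116; since p < α = 0.025, reject H₀.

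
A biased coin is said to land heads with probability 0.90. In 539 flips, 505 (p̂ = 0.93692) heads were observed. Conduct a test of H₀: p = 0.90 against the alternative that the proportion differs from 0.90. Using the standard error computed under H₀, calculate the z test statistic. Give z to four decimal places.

p̂ = 505/539 ≈ 0.9369202.
Under H₀, SE = √(0.9·0.1/539) = √(0.000166976) = 0.0129219.
z = (0.9369202 − 0.9)/0.0129219 = 0.0369202/0.0129219 = 2.8572.

z = 2.8572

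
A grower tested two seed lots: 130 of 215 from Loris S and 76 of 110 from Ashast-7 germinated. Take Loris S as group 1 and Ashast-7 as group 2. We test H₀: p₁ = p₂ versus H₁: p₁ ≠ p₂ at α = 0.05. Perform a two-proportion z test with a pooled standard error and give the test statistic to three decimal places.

p̂₁ = 130/215 ≈ 0.604651, p̂₂ = 76/110 ≈ 0.690909.
Pooled p̂ = (130+76)/(215+110) = 206/325 = 0.633846.
SE = √(p̂(1−p̂)(1/n₁+1/n₂)) = √(0.633846·0.366154·0.0137421) = √(0.00318933) = 0.056474.
z = (0.604651 − 0.690909)/0.056474 = -0.086258/0.056474 = -1.527.
Two-sided p-value ≈ 2·Φ(−1.527) = 0.1267. With α = 0.05, fail to reject H₀.

z = -1.527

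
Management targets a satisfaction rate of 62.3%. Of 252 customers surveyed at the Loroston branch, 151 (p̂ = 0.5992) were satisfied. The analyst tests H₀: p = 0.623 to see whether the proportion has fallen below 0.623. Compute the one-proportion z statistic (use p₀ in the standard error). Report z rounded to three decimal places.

z = -0.779

p̂ = 151/252 ≈ 0.59921.
SE = √(p₀(1−p₀)/n) = √(0.23487/252) = 0.03053.
z = (0.59921 − 0.623)/0.03053 = -0.02379/0.03053 = -0.779.
p-value = P(Z < -0.779) ≈ 0.2179.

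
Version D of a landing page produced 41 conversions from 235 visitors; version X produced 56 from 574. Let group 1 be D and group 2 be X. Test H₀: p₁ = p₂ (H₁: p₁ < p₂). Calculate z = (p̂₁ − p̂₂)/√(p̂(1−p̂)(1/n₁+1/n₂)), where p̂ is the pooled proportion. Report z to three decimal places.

z = 3.057

p̂₁ = 41/235 = 0.17447, p̂₂ = 56/574 = 0.09756.
Pooled p̂ = (41+56)/(235+574) = 97/809 = 0.11990.
SE = √(p̂(1−p̂)(1/n₁+1/n₂)) = √(0.11990·0.88010·0.00599748) = √(0.000632883) = 0.02516.
z = (0.17447 − 0.09756)/0.02516 = 0.07691/0.02516 = 3.057.
p-value = P(Z < 3.057) ≈ 0.9989.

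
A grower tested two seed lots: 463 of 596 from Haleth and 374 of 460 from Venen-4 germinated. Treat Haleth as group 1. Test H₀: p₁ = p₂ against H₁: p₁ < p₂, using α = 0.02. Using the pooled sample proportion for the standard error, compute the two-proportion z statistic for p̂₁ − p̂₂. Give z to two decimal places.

p̂₁ = 463/596 = 0.7768, p̂₂ = 374/460 = 0.8130.
Pooled p̂ = (463+374)/(596+460) = 837/1056 = 0.7926.
SE = √(0.164377 × 0.00385177) = 0.0252.
z = (0.7768 − 0.8130)/0.0252 = -0.0362/0.0252 = -1.44.
p-value = P(Z < -1.439) ≈ 0.0751. With α = 0.02, fail to reject H₀.

z = -1.44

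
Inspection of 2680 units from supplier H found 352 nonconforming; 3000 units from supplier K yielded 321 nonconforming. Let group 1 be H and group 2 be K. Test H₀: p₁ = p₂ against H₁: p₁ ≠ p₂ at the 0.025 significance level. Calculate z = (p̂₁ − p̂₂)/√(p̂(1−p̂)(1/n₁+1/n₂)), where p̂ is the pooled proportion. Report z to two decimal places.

z = 2.83

p̂₁ = 352/2680 = 0.1313, p̂₂ = 321/3000 = 0.1070.
Pooled p̂ = (352+321)/(2680+3000) = 673/5680 = 0.1185.
SE = √(p̂(1−p̂)(1/n₁+1/n₂)) = √(0.1185·0.8815·0.000706468) = √(7.37884e-05) = 0.0086.
z = (0.1313 − 0.1070)/0.0086 = 0.0243/0.0086 = 2.83.
Two-sided p-value ≈ 2·Φ(−2.834) = 0.0046, so at α = 0.025 we reject H₀.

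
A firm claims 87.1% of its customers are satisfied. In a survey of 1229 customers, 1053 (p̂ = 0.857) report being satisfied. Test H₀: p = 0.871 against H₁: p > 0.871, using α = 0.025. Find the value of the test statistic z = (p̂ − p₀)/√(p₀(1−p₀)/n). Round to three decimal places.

p̂ = 1053/1229 ≈ 0.85679.
SE = √(p₀(1−p₀)/n) = √(0.11236/1229) = 0.00956.
z = (0.85679 − 0.871)/0.00956 = -0.01421/0.00956 = -1.486.
p-value = P(Z > -1.486) ≈ 0.9313. With α = 0.025, fail to reject H₀.

z = -1.486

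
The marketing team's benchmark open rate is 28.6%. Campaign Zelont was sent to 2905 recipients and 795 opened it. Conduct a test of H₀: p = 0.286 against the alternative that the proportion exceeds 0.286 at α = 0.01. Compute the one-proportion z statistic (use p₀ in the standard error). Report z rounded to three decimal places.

z = -1.471

p̂ = 795/2905 ≈ 0.27367.
Under H₀, SE = √(0.286·0.714/2905) = √(7.0294e-05) = 0.00838.
z = (0.27367 − 0.286)/0.00838 = -0.01233/0.00838 = -1.471.
p-value = P(Z > -1.471) ≈ 0.9294; since p > α = 0.01, fail to reject H₀.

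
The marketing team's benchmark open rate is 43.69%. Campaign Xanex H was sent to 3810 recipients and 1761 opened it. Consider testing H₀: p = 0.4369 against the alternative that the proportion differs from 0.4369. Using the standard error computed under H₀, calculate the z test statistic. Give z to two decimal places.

p̂ = 1761/3810 = 0.46220.
Under H₀, SE = √(0.4369·0.5631/3810) = √(6.45718e-05) = 0.00804.
z = (0.46220 − 0.4369)/0.00804 = 0.02530/0.00804 = 3.15.
Two-sided p-value ≈ 2·Φ(−3.149) = 0.0016.

z = 3.15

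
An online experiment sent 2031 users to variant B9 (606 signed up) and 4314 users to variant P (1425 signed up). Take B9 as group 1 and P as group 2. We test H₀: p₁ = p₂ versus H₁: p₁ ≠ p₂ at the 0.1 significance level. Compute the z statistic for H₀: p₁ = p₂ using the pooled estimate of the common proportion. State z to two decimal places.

z = -2.54

p̂₁ = 606/2031 ≈ 0.298375, p̂₂ = 1425/4314 ≈ 0.330320.
Pooled p̂ = (606+1425)/(2031+4314) = 2031/6345 = 0.320095.
SE = √(p̂(1−p̂)(1/n₁+1/n₂)) = √(0.320095·0.679905·0.000724172) = √(0.000157604) = 0.012554.
z = (0.298375 − 0.330320)/0.012554 = -0.031945/0.012554 = -2.54.
p-value = 2·P(Z > 2.545) ≈ 0.0109; since p < α = 0.1, reject H₀.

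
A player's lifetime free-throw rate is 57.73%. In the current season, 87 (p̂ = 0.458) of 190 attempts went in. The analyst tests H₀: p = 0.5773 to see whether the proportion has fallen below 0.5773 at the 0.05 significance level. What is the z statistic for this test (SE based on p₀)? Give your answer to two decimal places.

z = -3.33

p̂ = 87/190 = 0.45789.
SE = √(p₀(1−p₀)/n) = √(0.24402/190) = 0.03584.
z = (0.45789 − 0.5773)/0.03584 = -0.11941/0.03584 = -3.33.
p-value = P(Z < -3.332) ≈ 0.0004, so at α = 0.05 we reject H₀.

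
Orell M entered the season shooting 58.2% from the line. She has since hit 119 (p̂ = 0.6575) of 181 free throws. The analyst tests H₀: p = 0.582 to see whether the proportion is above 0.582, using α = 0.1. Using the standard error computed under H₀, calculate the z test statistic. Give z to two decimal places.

p̂ = 119/181 ≈ 0.6575.
Standard error under H₀: √(0.582×0.418/181) = 0.0367.
z = (0.6575 − 0.582)/0.0367 = 0.0755/0.0367 = 2.06.
p-value = P(Z > 2.058) ≈ 0.0198; since p < α = 0.1, reject H₀.

z = 2.06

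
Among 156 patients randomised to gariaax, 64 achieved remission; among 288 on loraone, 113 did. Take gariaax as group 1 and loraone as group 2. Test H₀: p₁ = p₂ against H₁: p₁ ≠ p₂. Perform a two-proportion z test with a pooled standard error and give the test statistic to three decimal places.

p̂₁ = 64/156 ≈ 0.41026, p̂₂ = 113/288 ≈ 0.39236.
Pooled p̂ = (64+113)/(156+288) = 177/444 = 0.39865.
SE = √(p̂(1−p̂)(1/n₁+1/n₂)) = √(0.39865·0.60135·0.00988248) = √(0.00236911) = 0.04867.
z = (0.41026 − 0.39236)/0.04867 = 0.01790/0.04867 = 0.368.

z = 0.368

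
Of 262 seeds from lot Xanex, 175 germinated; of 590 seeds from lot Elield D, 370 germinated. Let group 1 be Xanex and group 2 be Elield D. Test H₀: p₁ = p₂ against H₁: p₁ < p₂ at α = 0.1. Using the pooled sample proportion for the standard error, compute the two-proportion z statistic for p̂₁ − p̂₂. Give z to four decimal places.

p̂₁ = 175/262 = 0.6679389, p̂₂ = 370/590 = 0.6271186.
Pooled p̂ = (175+370)/(262+590) = 545/852 = 0.6396714.
SE = √(p̂(1−p̂)(1/n₁+1/n₂)) = √(0.6396714·0.3603286·0.00551171) = √(0.0012704) = 0.0356427.
z = (0.6679389 − 0.6271186)/0.0356427 = 0.0408203/0.0356427 = 1.1453.
p-value = P(Z < 1.145) ≈ 0.8739; since p > α = 0.1, fail to reject H₀.

z = 1.1453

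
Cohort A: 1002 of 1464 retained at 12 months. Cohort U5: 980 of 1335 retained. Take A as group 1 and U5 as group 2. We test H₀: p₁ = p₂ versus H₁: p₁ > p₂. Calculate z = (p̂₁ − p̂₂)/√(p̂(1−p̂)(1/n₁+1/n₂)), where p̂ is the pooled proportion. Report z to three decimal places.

p̂₁ = 1002/1464 ≈ 0.684426, p̂₂ = 980/1335 ≈ 0.734082.
Pooled p̂ = (1002+980)/(1464+1335) = 1982/2799 = 0.708110.
SE = √(0.20669 × 0.00143212) = 0.017205.
z = (0.684426 − 0.734082)/0.017205 = -0.049656/0.017205 = -2.886.

z = -2.886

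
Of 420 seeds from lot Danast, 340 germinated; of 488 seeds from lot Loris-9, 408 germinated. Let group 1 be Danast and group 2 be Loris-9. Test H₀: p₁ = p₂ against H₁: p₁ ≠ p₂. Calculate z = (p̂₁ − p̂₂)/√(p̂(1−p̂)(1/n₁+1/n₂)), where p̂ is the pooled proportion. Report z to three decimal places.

p̂₁ = 340/420 = 0.80952, p̂₂ = 408/488 = 0.83607.
Pooled p̂ = (340+408)/(420+488) = 748/908 = 0.82379.
SE = √(p̂(1−p̂)(1/n₁+1/n₂)) = √(0.82379·0.17621·0.00443013) = √(0.000643082) = 0.02536.
z = (0.80952 − 0.83607)/0.02536 = -0.02655/0.02536 = -1.047.

z = -1.047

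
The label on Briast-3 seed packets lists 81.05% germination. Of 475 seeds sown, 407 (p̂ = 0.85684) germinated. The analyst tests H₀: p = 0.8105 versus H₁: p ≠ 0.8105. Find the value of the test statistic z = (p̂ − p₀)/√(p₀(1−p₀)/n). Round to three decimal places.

z = 2.577

p̂ = 407/475 ≈ 0.85684.
Under H₀, SE = √(0.8105·0.1895/475) = √(0.000323347) = 0.01798.
z = (0.85684 − 0.8105)/0.01798 = 0.04634/0.01798 = 2.577.
p-value = 2·P(Z > 2.577) ≈ 0.0100.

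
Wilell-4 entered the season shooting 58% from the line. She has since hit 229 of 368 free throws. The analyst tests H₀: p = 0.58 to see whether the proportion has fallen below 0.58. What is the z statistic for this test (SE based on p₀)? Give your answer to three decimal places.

p̂ = 229/368 ≈ 0.62228.
Under H₀, SE = √(0.58·0.42/368) = √(0.000661957) = 0.02573.
z = (0.62228 − 0.58)/0.02573 = 0.04228/0.02573 = 1.643.
p-value = P(Z < 1.643) ≈ 0.9499.

z = 1.643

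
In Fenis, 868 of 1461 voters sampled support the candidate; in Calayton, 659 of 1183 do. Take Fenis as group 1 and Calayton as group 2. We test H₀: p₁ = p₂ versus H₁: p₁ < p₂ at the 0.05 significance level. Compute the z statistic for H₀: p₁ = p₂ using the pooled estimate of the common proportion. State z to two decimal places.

z = 1.92

p̂₁ = 868/1461 ≈ 0.5941, p̂₂ = 659/1183 ≈ 0.5571.
Pooled p̂ = (868+659)/(1461+1183) = 1527/2644 = 0.5775.
SE = √(0.243988 × 0.00152977) = 0.0193.
z = (0.5941 − 0.5571)/0.0193 = 0.0370/0.0193 = 1.92.
p-value = P(Z < 1.918) ≈ 0.9724; since p > α = 0.05, fail to reject H₀.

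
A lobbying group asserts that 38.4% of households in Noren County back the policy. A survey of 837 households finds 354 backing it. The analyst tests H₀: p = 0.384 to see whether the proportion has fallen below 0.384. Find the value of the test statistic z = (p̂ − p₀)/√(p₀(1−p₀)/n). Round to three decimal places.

z = 2.316

p̂ = 354/837 = 0.42294.
Standard error under H₀: √(0.384×0.616/837) = 0.01681.
z = (0.42294 − 0.384)/0.01681 = 0.03894/0.01681 = 2.316.
p-value = P(Z < 2.316) ≈ 0.9897.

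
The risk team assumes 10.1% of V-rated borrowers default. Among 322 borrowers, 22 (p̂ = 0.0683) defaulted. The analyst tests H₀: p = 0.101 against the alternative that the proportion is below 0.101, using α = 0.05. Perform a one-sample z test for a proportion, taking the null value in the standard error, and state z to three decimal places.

p̂ = 22/322 ≈ 0.06832.
Standard error under H₀: √(0.101×0.899/322) = 0.01679.
z = (0.06832 − 0.101)/0.01679 = -0.03268/0.01679 = -1.946.
p-value = P(Z < -1.946) ≈ 0.0258, so at α = 0.05 we reject H₀.

z = -1.946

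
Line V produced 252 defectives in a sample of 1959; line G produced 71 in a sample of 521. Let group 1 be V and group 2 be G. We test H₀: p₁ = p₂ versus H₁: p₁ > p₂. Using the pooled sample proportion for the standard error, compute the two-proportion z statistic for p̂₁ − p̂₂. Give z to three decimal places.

p̂₁ = 252/1959 = 0.128637, p̂₂ = 71/521 = 0.136276.
Pooled p̂ = (252+71)/(1959+521) = 323/2480 = 0.130242.
SE = √(p̂(1−p̂)(1/n₁+1/n₂)) = √(0.130242·0.869758·0.00242985) = √(0.000275251) = 0.016591.
z = (0.128637 − 0.136276)/0.016591 = -0.007639/0.016591 = -0.460.

z = -0.460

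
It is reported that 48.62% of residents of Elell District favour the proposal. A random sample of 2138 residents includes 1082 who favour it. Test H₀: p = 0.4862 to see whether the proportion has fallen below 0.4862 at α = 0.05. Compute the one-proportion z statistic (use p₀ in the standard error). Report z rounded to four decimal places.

z = 1.8392

p̂ = 1082/2138 = 0.506080.
Standard error under H₀: √(0.4862×0.5138/2138) = 0.010809.
z = (0.506080 − 0.4862)/0.010809 = 0.019880/0.010809 = 1.8392.
p-value = P(Z < 1.839) ≈ 0.9671; since p > α = 0.05, fail to reject H₀.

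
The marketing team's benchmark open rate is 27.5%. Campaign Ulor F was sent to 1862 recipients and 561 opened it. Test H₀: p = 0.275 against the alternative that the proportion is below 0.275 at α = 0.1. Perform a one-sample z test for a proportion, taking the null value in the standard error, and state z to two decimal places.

p̂ = 561/1862 = 0.30129.
Standard error under H₀: √(0.275×0.725/1862) = 0.01035.
z = (0.30129 − 0.275)/0.01035 = 0.02629/0.01035 = 2.54.
p-value = P(Z < 2.541) ≈ 0.9945; since p > α = 0.1, fail to reject H₀.

z = 2.54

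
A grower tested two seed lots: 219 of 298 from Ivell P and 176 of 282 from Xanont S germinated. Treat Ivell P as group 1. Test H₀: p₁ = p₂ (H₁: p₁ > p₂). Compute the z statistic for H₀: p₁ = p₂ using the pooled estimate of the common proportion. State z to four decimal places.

z = 2.8612

p̂₁ = 219/298 = 0.734899, p̂₂ = 176/282 = 0.624113.
Pooled p̂ = (219+176)/(298+282) = 395/580 = 0.681034.
SE = √(p̂(1−p̂)(1/n₁+1/n₂)) = √(0.681034·0.318966·0.0069018) = √(0.00149925) = 0.038720.
z = (0.734899 − 0.624113)/0.038720 = 0.110786/0.038720 = 2.8612.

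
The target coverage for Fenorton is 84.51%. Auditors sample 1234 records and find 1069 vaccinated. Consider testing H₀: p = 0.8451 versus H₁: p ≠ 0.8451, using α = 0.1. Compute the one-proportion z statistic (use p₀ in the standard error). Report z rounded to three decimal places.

z = 2.057

p̂ = 1069/1234 ≈ 0.86629.
SE = √(p₀(1−p₀)/n) = √(0.13091/1234) = 0.01030.
z = (0.86629 − 0.8451)/0.01030 = 0.02119/0.01030 = 2.057.
p-value = 2·P(Z > 2.057) ≈ 0.0397, so at α = 0.1 we reject H₀.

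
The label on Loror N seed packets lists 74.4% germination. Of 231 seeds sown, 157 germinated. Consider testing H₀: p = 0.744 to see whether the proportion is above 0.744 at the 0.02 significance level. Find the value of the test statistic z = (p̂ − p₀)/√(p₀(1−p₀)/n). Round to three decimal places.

z = -2.241

p̂ = 157/231 ≈ 0.67965.
Under H₀, SE = √(0.744·0.256/231) = √(0.000824519) = 0.02871.
z = (0.67965 − 0.744)/0.02871 = -0.06435/0.02871 = -2.241.
p-value = P(Z > -2.241) ≈ 0.9875, so at α = 0.02 we fail to reject H₀.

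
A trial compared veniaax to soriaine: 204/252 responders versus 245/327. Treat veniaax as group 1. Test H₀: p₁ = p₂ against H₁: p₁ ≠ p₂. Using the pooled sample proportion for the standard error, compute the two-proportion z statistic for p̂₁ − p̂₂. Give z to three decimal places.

p̂₁ = 204/252 ≈ 0.809524, p̂₂ = 245/327 ≈ 0.749235.
Pooled p̂ = (204+245)/(252+327) = 449/579 = 0.775475.
SE = √(p̂(1−p̂)(1/n₁+1/n₂)) = √(0.775475·0.224525·0.00702636) = √(0.00122338) = 0.034977.
z = (0.809524 − 0.749235)/0.034977 = 0.060289/0.034977 = 1.724.

z = 1.724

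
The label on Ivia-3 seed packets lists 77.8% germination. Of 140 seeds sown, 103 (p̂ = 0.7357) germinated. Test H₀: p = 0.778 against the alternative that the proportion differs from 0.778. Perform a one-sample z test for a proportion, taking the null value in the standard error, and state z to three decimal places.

p̂ = 103/140 = 0.73571.
Under H₀, SE = √(0.778·0.222/140) = √(0.00123369) = 0.03512.
z = (0.73571 − 0.778)/0.03512 = -0.04229/0.03512 = -1.204.

z = -1.204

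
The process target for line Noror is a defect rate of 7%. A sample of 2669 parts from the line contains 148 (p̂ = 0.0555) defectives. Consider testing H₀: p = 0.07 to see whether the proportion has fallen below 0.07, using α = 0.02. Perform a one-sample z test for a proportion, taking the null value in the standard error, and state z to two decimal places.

z = -2.95

p̂ = 148/2669 = 0.05545.
Under H₀, SE = √(0.07·0.93/2669) = √(2.43912e-05) = 0.00494.
z = (0.05545 − 0.07)/0.00494 = -0.01455/0.00494 = -2.95.
p-value = P(Z < -2.946) ≈ 0.0016, so at α = 0.02 we reject H₀.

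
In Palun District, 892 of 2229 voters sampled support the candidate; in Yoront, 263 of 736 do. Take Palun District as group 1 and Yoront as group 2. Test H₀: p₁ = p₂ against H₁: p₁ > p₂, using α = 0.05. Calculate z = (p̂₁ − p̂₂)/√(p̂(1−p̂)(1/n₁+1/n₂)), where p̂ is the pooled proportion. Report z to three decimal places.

z = 2.067

p̂₁ = 892/2229 = 0.40018, p̂₂ = 263/736 = 0.35734.
Pooled p̂ = (892+263)/(2229+736) = 1155/2965 = 0.38954.
SE = √(0.2378 × 0.00180733) = 0.02073.
z = (0.40018 − 0.35734)/0.02073 = 0.04284/0.02073 = 2.067.
p-value = P(Z > 2.067) ≈ 0.0194; since p < α = 0.05, reject H₀.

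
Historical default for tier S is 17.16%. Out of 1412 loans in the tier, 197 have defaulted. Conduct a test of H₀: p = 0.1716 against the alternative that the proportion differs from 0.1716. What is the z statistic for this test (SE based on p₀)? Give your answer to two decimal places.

p̂ = 197/1412 ≈ 0.13952.
Under H₀, SE = √(0.1716·0.8284/1412) = √(0.000100675) = 0.01003.
z = (0.13952 − 0.1716)/0.01003 = -0.03208/0.01003 = -3.20.

z = -3.20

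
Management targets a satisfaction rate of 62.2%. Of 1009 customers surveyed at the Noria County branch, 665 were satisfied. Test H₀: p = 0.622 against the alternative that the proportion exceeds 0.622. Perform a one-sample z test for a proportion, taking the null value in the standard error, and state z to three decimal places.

p̂ = 665/1009 ≈ 0.659068.
Standard error under H₀: √(0.622×0.378/1009) = 0.015265.
z = (0.659068 − 0.622)/0.015265 = 0.037068/0.015265 = 2.428.
p-value = P(Z > 2.428) ≈ 0.0076.

z = 2.428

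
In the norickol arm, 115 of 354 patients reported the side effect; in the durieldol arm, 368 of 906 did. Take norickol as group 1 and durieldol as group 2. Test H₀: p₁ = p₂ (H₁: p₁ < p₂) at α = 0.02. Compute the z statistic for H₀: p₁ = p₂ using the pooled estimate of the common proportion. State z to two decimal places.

z = -2.67

p̂₁ = 115/354 ≈ 0.3249, p̂₂ = 368/906 ≈ 0.4062.
Pooled p̂ = (115+368)/(354+906) = 483/1260 = 0.3833.
SE = √(p̂(1−p̂)(1/n₁+1/n₂)) = √(0.3833·0.6167·0.00392861) = √(0.00092868) = 0.0305.
z = (0.3249 − 0.4062)/0.0305 = -0.0813/0.0305 = -2.67.
p-value = P(Z < -2.669) ≈ 0.0038; since p < α = 0.02, reject H₀.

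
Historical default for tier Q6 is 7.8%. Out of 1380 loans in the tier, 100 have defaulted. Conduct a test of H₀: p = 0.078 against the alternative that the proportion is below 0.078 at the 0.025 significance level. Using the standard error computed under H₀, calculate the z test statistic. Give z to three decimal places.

p̂ = 100/1380 ≈ 0.07246.
SE = √(p₀(1−p₀)/n) = √(0.071916/1380) = 0.00722.
z = (0.07246 − 0.078)/0.00722 = -0.00554/0.00722 = -0.767.
p-value = P(Z < -0.767) ≈ 0.2216, so at α = 0.025 we fail to reject H₀.

z = -0.767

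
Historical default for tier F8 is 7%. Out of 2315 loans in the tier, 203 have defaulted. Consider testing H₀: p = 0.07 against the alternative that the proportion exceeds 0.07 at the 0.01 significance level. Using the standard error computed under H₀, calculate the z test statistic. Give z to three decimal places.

z = 3.336

p̂ = 203/2315 ≈ 0.087689.
Under H₀, SE = √(0.07·0.93/2315) = √(2.8121e-05) = 0.005303.
z = (0.087689 − 0.07)/0.005303 = 0.017689/0.005303 = 3.336.
p-value = P(Z > 3.336) ≈ 0.0004; since p < α = 0.01, reject H₀.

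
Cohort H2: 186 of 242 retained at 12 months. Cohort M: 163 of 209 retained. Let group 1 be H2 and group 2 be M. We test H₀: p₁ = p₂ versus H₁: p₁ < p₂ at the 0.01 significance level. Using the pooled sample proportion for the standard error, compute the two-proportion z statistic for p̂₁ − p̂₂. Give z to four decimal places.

p̂₁ = 186/242 ≈ 0.768595, p̂₂ = 163/209 ≈ 0.779904.
Pooled p̂ = (186+163)/(242+209) = 349/451 = 0.773836.
SE = √(p̂(1−p̂)(1/n₁+1/n₂)) = √(0.773836·0.226164·0.00891692) = √(0.00156058) = 0.039504.
z = (0.768595 − 0.779904)/0.039504 = -0.011309/0.039504 = -0.2863.
p-value = P(Z < -0.286) ≈ 0.3873; since p > α = 0.01, fail to reject H₀.

z = -0.2863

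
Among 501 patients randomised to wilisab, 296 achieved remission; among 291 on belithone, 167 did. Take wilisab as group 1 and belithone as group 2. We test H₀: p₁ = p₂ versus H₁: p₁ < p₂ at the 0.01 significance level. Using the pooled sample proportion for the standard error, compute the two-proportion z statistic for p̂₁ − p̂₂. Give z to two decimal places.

z = 0.47

p̂₁ = 296/501 = 0.5908, p̂₂ = 167/291 = 0.5739.
Pooled p̂ = (296+167)/(501+291) = 463/792 = 0.5846.
SE = √(0.242844 × 0.00543243) = 0.0363.
z = (0.5908 − 0.5739)/0.0363 = 0.0169/0.0363 = 0.47.
p-value = P(Z < 0.466) ≈ 0.6795, so at α = 0.01 we fail to reject H₀.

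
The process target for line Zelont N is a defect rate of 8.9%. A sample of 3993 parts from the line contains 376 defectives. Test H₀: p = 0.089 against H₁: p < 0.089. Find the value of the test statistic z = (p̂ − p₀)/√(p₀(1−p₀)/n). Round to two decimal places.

z = 1.15

p̂ = 376/3993 ≈ 0.094165.
SE = √(p₀(1−p₀)/n) = √(0.081079/3993) = 0.004506.
z = (0.094165 − 0.089)/0.004506 = 0.005165/0.004506 = 1.15.
p-value = P(Z < 1.146) ≈ 0.8741.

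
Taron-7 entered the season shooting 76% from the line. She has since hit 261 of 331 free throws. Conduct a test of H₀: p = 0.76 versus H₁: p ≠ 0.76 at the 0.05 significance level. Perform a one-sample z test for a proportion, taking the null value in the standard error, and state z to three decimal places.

p̂ = 261/331 = 0.78852.
SE = √(p₀(1−p₀)/n) = √(0.1824/331) = 0.02347.
z = (0.78852 − 0.76)/0.02347 = 0.02852/0.02347 = 1.215.
p-value = 2·P(Z > 1.215) ≈ 0.2244, so at α = 0.05 we fail to reject H₀.

z = 1.215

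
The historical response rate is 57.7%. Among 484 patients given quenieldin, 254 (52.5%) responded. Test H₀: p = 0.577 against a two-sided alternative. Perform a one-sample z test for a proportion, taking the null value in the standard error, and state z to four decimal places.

z = -2.3248

p̂ = 254/484 = 0.5247934.
SE = √(p₀(1−p₀)/n) = √(0.24407/484) = 0.0224562.
z = (0.5247934 − 0.577)/0.0224562 = -0.0522066/0.0224562 = -2.3248.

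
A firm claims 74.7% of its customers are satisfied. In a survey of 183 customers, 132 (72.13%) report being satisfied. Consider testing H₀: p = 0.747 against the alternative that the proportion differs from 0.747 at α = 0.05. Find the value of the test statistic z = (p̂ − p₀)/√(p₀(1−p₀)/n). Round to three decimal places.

p̂ = 132/183 ≈ 0.72131.
SE = √(p₀(1−p₀)/n) = √(0.18899/183) = 0.03214.
z = (0.72131 − 0.747)/0.03214 = -0.02569/0.03214 = -0.799.
Two-sided p-value ≈ 2·Φ(−0.799) = 0.4241; since p > α = 0.05, fail to reject H₀.

z = -0.799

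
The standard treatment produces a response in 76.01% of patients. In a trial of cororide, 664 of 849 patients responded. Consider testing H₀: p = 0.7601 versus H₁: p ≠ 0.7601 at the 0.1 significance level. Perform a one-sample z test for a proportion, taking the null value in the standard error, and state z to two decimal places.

z = 1.50

p̂ = 664/849 ≈ 0.7821.
Standard error under H₀: √(0.7601×0.2399/849) = 0.0147.
z = (0.7821 − 0.7601)/0.0147 = 0.0220/0.0147 = 1.50.
p-value = 2·P(Z > 1.501) ≈ 0.1334, so at α = 0.1 we fail to reject H₀.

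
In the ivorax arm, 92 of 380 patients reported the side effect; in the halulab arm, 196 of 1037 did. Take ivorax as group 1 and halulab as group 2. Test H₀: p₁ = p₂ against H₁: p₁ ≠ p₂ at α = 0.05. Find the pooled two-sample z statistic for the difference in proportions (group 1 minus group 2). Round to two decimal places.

p̂₁ = 92/380 = 0.2421, p̂₂ = 196/1037 = 0.1890.
Pooled p̂ = (92+196)/(380+1037) = 288/1417 = 0.2032.
SE = √(0.161937 × 0.0035959) = 0.0241.
z = (0.2421 − 0.1890)/0.0241 = 0.0531/0.0241 = 2.20.
Two-sided p-value ≈ 2·Φ(−2.200) = 0.0278; since p < α = 0.05, reject H₀.

z = 2.20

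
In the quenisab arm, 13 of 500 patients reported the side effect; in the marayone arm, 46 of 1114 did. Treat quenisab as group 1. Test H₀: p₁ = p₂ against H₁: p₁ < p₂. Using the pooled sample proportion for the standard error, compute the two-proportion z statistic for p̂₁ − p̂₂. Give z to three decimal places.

p̂₁ = 13/500 ≈ 0.02600, p̂₂ = 46/1114 ≈ 0.04129.
Pooled p̂ = (13+46)/(500+1114) = 59/1614 = 0.03656.
SE = √(0.0352189 × 0.00289767) = 0.01010.
z = (0.02600 − 0.04129)/0.01010 = -0.01529/0.01010 = -1.514.
p-value = P(Z < -1.514) ≈ 0.0650.

z = -1.514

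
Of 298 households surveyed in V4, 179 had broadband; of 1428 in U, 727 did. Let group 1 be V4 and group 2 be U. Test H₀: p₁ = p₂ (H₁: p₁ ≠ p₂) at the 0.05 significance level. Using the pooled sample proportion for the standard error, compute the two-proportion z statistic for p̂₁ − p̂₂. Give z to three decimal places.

p̂₁ = 179/298 = 0.600671, p̂₂ = 727/1428 = 0.509104.
Pooled p̂ = (179+727)/(298+1428) = 906/1726 = 0.524913.
SE = √(0.249379 × 0.00405598) = 0.031804.
z = (0.600671 − 0.509104)/0.031804 = 0.091567/0.031804 = 2.879.
Two-sided p-value ≈ 2·Φ(−2.879) = 0.0040; since p < α = 0.05, reject H₀.

z = 2.879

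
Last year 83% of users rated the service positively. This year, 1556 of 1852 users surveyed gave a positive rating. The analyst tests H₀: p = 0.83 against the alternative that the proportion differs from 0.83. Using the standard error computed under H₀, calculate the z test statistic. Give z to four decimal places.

p̂ = 1556/1852 = 0.8401728.
Standard error under H₀: √(0.83×0.17/1852) = 0.0087286.
z = (0.8401728 − 0.83)/0.0087286 = 0.0101728/0.0087286 = 1.1655.

z = 1.1655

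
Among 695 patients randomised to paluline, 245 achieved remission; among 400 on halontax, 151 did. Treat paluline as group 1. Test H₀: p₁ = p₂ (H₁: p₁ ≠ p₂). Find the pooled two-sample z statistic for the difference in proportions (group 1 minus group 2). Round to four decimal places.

z = -0.8285

p̂₁ = 245/695 = 0.352518, p̂₂ = 151/400 = 0.377500.
Pooled p̂ = (245+151)/(695+400) = 396/1095 = 0.361644.
SE = √(0.230858 × 0.00393885) = 0.030155.
z = (0.352518 − 0.377500)/0.030155 = -0.024982/0.030155 = -0.8285.
p-value = 2·P(Z > 0.828) ≈ 0.4074.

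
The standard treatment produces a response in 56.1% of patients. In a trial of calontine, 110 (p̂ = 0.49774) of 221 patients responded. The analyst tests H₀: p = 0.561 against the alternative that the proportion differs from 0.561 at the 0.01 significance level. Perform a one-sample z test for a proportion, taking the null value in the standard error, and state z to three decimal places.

p̂ = 110/221 = 0.49774.
Under H₀, SE = √(0.561·0.439/221) = √(0.00111438) = 0.03338.
z = (0.49774 − 0.561)/0.03338 = -0.06326/0.03338 = -1.895.
p-value = 2·P(Z > 1.895) ≈ 0.0581. With α = 0.01, fail to reject H₀.

z = -1.895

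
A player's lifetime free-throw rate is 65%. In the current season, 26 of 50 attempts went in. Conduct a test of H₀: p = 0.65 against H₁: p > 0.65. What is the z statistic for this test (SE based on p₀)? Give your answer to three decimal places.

p̂ = 26/50 ≈ 0.52000.
Standard error under H₀: √(0.65×0.35/50) = 0.06745.
z = (0.52000 − 0.65)/0.06745 = -0.13000/0.06745 = -1.927.
p-value = P(Z > -1.927) ≈ 0.9730.

z = -1.927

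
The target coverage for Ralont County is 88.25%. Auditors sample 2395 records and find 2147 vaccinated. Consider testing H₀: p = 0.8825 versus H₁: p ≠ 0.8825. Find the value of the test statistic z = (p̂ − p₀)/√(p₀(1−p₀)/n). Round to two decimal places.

z = 2.12

p̂ = 2147/2395 = 0.8965.
SE = √(p₀(1−p₀)/n) = √(0.10369/2395) = 0.0066.
z = (0.8965 − 0.8825)/0.0066 = 0.0140/0.0066 = 2.12.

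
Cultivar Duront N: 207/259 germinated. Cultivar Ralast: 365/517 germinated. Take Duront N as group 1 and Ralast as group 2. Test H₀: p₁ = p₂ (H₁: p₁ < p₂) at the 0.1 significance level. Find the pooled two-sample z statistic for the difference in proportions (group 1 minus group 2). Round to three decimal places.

p̂₁ = 207/259 = 0.79923, p̂₂ = 365/517 = 0.70600.
Pooled p̂ = (207+365)/(259+517) = 572/776 = 0.73711.
SE = √(p̂(1−p̂)(1/n₁+1/n₂)) = √(0.73711·0.26289·0.00579524) = √(0.00112299) = 0.03351.
z = (0.79923 − 0.70600)/0.03351 = 0.09323/0.03351 = 2.782.
p-value = P(Z < 2.782) ≈ 0.9973, so at α = 0.1 we fail to reject H₀.

z = 2.782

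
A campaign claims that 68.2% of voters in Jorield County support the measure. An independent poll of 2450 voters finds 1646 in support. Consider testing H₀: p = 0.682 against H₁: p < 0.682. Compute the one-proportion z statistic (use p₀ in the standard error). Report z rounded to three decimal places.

z = -1.080

p̂ = 1646/2450 = 0.67184.
Under H₀, SE = √(0.682·0.318/2450) = √(8.85208e-05) = 0.00941.
z = (0.67184 − 0.682)/0.00941 = -0.01016/0.00941 = -1.080.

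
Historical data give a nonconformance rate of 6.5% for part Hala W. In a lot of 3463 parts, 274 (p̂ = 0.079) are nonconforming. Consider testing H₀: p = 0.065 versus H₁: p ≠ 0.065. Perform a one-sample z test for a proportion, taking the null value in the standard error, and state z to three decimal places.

z = 3.371

p̂ = 274/3463 ≈ 0.079122.
Under H₀, SE = √(0.065·0.935/3463) = √(1.75498e-05) = 0.004189.
z = (0.079122 − 0.065)/0.004189 = 0.014122/0.004189 = 3.371.
p-value = 2·P(Z > 3.371) ≈ 0.0007.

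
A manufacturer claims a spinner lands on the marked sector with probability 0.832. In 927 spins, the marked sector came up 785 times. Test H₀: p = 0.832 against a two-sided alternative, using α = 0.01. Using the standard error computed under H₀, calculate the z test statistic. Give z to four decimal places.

p̂ = 785/927 ≈ 0.8468177.
Standard error under H₀: √(0.832×0.168/927) = 0.0122794.
z = (0.8468177 − 0.832)/0.0122794 = 0.0148177/0.0122794 = 1.2067.
p-value = 2·P(Z > 1.207) ≈ 0.2275, so at α = 0.01 we fail to reject H₀.

z = 1.2067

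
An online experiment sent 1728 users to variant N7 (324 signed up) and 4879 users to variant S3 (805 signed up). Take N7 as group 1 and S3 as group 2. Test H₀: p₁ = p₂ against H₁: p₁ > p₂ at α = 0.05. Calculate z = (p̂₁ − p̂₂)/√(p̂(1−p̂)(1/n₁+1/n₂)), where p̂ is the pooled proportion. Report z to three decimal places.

z = 2.136

p̂₁ = 324/1728 ≈ 0.18750, p̂₂ = 805/4879 ≈ 0.16499.
Pooled p̂ = (324+805)/(1728+4879) = 1129/6607 = 0.17088.
SE = √(0.14168 × 0.000783664) = 0.01054.
z = (0.18750 − 0.16499)/0.01054 = 0.02251/0.01054 = 2.136.
p-value = P(Z > 2.136) ≈ 0.0163. With α = 0.05, reject H₀.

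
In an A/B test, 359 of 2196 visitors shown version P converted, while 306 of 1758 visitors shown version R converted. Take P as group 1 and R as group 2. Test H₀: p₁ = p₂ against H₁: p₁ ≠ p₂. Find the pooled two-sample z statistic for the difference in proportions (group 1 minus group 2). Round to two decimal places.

z = -0.88

p̂₁ = 359/2196 ≈ 0.1635, p̂₂ = 306/1758 ≈ 0.1741.
Pooled p̂ = (359+306)/(2196+1758) = 665/3954 = 0.1682.
SE = √(0.139898 × 0.0010242) = 0.0120.
z = (0.1635 − 0.1741)/0.0120 = -0.0106/0.0120 = -0.88.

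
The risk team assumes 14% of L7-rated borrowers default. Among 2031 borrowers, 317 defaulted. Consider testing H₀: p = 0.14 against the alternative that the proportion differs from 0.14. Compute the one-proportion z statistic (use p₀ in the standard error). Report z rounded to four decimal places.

z = 2.0886

p̂ = 317/2031 ≈ 0.1560807.
SE = √(p₀(1−p₀)/n) = √(0.1204/2031) = 0.0076994.
z = (0.1560807 − 0.14)/0.0076994 = 0.0160807/0.0076994 = 2.0886.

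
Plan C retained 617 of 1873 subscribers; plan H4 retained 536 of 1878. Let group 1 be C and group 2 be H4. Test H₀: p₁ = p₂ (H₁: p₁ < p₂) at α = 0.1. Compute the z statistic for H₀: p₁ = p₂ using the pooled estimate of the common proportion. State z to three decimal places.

z = 2.921

p̂₁ = 617/1873 = 0.329418, p̂₂ = 536/1878 = 0.285410.
Pooled p̂ = (617+536)/(1873+1878) = 1153/3751 = 0.307385.
SE = √(p̂(1−p̂)(1/n₁+1/n₂)) = √(0.307385·0.692615·0.00106638) = √(0.000227032) = 0.015068.
z = (0.329418 − 0.285410)/0.015068 = 0.044008/0.015068 = 2.921.
p-value = P(Z < 2.921) ≈ 0.9983; since p > α = 0.1, fail to reject H₀.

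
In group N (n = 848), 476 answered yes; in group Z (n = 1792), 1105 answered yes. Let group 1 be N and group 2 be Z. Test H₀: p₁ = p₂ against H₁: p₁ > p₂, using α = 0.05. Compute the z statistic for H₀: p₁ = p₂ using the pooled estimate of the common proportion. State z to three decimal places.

p̂₁ = 476/848 = 0.56132, p̂₂ = 1105/1792 = 0.61663.
Pooled p̂ = (476+1105)/(848+1792) = 1581/2640 = 0.59886.
SE = √(0.240226 × 0.00173728) = 0.02043.
z = (0.56132 − 0.61663)/0.02043 = -0.05531/0.02043 = -2.707.
p-value = P(Z > -2.707) ≈ 0.9966, so at α = 0.05 we fail to reject H₀.

z = -2.707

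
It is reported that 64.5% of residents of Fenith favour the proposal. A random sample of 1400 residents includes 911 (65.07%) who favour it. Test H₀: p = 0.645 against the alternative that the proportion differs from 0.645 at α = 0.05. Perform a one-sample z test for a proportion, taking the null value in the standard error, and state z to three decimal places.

z = 0.447

p̂ = 911/1400 ≈ 0.650714.
Under H₀, SE = √(0.645·0.355/1400) = √(0.000163554) = 0.012789.
z = (0.650714 − 0.645)/0.012789 = 0.005714/0.012789 = 0.447.
p-value = 2·P(Z > 0.447) ≈ 0.6550, so at α = 0.05 we fail to reject H₀.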